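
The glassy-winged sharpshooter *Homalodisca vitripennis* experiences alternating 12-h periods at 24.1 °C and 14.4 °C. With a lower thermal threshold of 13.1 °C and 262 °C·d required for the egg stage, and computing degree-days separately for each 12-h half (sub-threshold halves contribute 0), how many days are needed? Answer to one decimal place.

42.6 days

Day half: max(0, 24.1 − 13.1) × 0.5 = 11.0 × 0.5 = 5.50 DD.
Night half: max(0, 14.4 − 13.1) × 0.5 = 1.3 × 0.5 = 0.65 DD.
Per 24 h: 6.15 DD/day.
Duration = 262 / 6.15 = 42.602 ≈ 42.6 days.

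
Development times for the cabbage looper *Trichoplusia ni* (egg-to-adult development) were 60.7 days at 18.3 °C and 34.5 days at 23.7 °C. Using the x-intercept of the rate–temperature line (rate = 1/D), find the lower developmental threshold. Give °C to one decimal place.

11.2 °C

Under the model K = D·(T − T_b), so D₁·(T₁ − T_b) = D₂·(T₂ − T_b).
60.7·(18.3 − T_b) = 34.5·(23.7 − T_b)
T_b = (60.7·18.3 − 34.5·23.7) / (60.7 − 34.5) = 293.16 / 26.2 = 11.189 °C ≈ 11.2 °C.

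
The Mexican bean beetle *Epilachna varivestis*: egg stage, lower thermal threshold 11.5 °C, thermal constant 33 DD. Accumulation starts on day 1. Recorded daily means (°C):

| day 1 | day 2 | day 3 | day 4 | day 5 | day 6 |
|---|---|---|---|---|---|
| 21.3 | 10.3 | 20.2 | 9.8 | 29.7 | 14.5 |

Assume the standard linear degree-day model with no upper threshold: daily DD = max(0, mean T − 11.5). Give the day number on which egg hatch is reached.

day 5

Daily DD above 11.5 °C: 9.8, 0.0, 8.7, 0.0, 18.2, 3.0.
Cumulative: 9.8, 9.8, 18.5, 18.5, 36.7, 39.7.
The total first reaches 33 DD on day 5.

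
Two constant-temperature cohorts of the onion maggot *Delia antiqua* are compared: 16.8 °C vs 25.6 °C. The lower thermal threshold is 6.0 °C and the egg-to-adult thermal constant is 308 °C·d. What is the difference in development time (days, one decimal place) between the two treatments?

At 16.8 °C: 308 / (16.8 − 6.0) = 308 / 10.8 = 28.519 d.
At 25.6 °C: 308 / (25.6 − 6.0) = 308 / 19.6 = 15.714 d.
Difference = |28.519 − 15.714| = 12.804 ≈ 12.8 days.

12.8 days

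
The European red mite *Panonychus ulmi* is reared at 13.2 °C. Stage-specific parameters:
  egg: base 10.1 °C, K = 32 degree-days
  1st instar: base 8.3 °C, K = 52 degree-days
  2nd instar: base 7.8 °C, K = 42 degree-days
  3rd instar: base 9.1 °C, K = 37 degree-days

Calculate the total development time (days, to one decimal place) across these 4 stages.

egg: 32 / (13.2 − 10.1) = 32 / 3.1 = 10.323 d.
1st instar: 52 / (13.2 − 8.3) = 52 / 4.9 = 10.612 d.
2nd instar: 42 / (13.2 − 7.8) = 42 / 5.4 = 7.778 d.
3rd instar: 37 / (13.2 − 9.1) = 37 / 4.1 = 9.024 d.
Sum = 37.737 ≈ 37.7 days.

37.7 days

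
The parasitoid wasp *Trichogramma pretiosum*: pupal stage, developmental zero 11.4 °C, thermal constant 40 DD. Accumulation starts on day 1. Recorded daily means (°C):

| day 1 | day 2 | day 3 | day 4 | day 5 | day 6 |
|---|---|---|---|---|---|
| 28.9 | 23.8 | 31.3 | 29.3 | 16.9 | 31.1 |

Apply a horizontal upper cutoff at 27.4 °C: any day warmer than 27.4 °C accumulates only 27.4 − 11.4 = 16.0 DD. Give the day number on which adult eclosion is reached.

day 3

Daily DD above 11.4 °C (capped at 16.0): 16.0, 12.4, 16.0, 16.0, 5.5, 16.0.
Cumulative: 16.0, 28.4, 44.4, 60.4, 65.9, 81.9.
The total first reaches 40 DD on day 3.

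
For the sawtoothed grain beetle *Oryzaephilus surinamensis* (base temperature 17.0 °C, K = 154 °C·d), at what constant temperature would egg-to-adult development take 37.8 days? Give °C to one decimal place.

21.1 °C

Required daily accumulation = 154 / 37.8 = 4.074 DD/day.
T = T_base + 4.074 = 17.0 + 4.074 = 21.074 ≈ 21.1 °C.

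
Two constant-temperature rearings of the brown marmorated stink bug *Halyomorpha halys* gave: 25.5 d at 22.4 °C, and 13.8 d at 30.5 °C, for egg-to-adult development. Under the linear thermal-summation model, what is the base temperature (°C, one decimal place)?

Under the model K = D·(T − T_b), so D₁·(T₁ − T_b) = D₂·(T₂ − T_b).
25.5·(22.4 − T_b) = 13.8·(30.5 − T_b)
T_b = (25.5·22.4 − 13.8·30.5) / (25.5 − 13.8) = 150.30 / 11.7 = 12.846 °C ≈ 12.8 °C.

12.8 °C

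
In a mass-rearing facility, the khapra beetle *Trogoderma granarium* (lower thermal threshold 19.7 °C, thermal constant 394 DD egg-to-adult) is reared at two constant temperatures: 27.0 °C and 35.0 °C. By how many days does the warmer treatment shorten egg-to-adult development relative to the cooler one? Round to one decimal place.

At 27.0 °C: 394 / (27.0 − 19.7) = 394 / 7.3 = 53.973 d.
At 35.0 °C: 394 / (35.0 − 19.7) = 394 / 15.3 = 25.752 d.
Difference = |53.973 − 25.752| = 28.221 ≈ 28.2 days.

28.2 days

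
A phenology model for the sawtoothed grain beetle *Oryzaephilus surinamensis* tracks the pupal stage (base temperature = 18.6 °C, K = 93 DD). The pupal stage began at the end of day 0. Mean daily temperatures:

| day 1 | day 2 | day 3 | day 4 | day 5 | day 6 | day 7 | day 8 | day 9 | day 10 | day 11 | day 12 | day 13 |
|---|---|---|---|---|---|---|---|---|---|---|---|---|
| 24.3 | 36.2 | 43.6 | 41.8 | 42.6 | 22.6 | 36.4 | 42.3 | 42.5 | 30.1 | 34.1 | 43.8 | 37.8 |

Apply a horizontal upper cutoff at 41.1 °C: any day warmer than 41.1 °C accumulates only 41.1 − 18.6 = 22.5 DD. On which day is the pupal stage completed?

Daily DD above 18.6 °C (capped at 22.5): 5.7, 17.6, 22.5, 22.5, 22.5, 4.0, 17.8, 22.5, 22.5, 11.5, 15.5, 22.5, 19.2.
Cumulative: 5.7, 23.3, 45.8, 68.3, 90.8, 94.8, 112.6, 135.1, 157.6, 169.1, 184.6, 207.1, 226.3.
The total first reaches 93 DD on day 6.

day 6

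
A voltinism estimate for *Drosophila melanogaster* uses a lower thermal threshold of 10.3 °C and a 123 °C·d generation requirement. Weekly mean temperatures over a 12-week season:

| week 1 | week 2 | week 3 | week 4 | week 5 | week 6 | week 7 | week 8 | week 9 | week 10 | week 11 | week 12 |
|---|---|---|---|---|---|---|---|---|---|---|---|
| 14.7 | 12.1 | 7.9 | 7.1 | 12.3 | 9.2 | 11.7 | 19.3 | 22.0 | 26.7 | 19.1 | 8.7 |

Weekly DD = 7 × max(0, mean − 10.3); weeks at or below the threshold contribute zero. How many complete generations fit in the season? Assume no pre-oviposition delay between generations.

3 generations

Weekly DD (7 × max(0, T̄ − 10.3)): 30.8, 12.6, 0.0, 0.0, 14.0, 0.0, 9.8, 63.0, 81.9, 114.8, 61.6, 0.0.
Season total = 388.5 DD.
Complete generations = ⌊388.5 / 123⌋ = 3.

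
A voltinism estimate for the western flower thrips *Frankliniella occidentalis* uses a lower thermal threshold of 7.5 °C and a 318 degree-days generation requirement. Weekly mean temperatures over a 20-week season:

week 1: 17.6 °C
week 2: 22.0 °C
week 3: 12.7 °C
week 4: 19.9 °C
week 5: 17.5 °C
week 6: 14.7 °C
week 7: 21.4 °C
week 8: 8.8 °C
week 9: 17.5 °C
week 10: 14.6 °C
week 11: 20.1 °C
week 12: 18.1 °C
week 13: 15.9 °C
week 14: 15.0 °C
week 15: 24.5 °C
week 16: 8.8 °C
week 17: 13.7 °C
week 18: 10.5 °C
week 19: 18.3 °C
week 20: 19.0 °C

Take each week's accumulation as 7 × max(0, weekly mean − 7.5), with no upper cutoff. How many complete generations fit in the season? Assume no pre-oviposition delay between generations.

3 generations

Weekly DD (7 × max(0, T̄ − 7.5)): 70.7, 101.5, 36.4, 86.8, 70.0, 50.4, 97.3, 9.1, 70.0, 49.7, 88.2, 74.2, 58.8, 52.5, 119.0, 9.1, 43.4, 21.0, 75.6, 80.5.
Season total = 1264.2 DD.
Complete generations = ⌊1264.2 / 318⌋ = 3.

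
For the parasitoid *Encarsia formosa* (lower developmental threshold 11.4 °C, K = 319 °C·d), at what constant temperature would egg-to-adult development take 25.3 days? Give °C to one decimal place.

24.0 °C

Required daily accumulation = 319 / 25.3 = 12.609 DD/day.
T = T_base + 12.609 = 11.4 + 12.609 = 24.009 ≈ 24.0 °C.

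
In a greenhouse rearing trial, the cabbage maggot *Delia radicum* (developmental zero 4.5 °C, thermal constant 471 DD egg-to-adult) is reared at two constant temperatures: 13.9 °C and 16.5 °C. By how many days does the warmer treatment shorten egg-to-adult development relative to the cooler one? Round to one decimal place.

At 13.9 °C: 471 / (13.9 − 4.5) = 471 / 9.4 = 50.106 d.
At 16.5 °C: 471 / (16.5 − 4.5) = 471 / 12.0 = 39.250 d.
Difference = |50.106 − 39.250| = 10.856 ≈ 10.9 days.

10.9 days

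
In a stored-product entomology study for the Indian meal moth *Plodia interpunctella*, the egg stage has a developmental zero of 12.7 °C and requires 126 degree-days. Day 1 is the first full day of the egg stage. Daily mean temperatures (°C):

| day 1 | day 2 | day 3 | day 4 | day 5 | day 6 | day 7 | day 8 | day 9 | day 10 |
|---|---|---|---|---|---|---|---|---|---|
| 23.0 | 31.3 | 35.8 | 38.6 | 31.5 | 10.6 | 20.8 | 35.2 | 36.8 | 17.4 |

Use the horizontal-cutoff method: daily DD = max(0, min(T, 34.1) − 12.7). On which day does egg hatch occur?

Daily DD above 12.7 °C (capped at 21.4): 10.3, 18.6, 21.4, 21.4, 18.8, 0.0, 8.1, 21.4, 21.4, 4.7.
Cumulative: 10.3, 28.9, 50.3, 71.7, 90.5, 90.5, 98.6, 120.0, 141.4, 146.1.
The total first reaches 126 DD on day 9.

day 9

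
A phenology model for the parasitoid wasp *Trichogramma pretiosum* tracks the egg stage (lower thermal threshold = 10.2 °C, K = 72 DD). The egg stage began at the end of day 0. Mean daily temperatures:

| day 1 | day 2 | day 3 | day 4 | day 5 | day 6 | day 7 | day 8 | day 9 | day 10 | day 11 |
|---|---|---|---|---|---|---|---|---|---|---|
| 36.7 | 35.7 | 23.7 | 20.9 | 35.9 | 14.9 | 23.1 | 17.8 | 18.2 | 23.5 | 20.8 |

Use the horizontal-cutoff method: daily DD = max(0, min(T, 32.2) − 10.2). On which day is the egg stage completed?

day 5

Daily DD above 10.2 °C (capped at 22.0): 22.0, 22.0, 13.5, 10.7, 22.0, 4.7, 12.9, 7.6, 8.0, 13.3, 10.6.
Cumulative: 22.0, 44.0, 57.5, 68.2, 90.2, 94.9, 107.8, 115.4, 123.4, 136.7, 147.3.
The total first reaches 72 DD on day 5.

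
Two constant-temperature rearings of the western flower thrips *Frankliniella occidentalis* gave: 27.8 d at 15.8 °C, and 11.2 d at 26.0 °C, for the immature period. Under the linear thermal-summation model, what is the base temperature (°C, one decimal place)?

Under the model K = D·(T − T_b), so D₁·(T₁ − T_b) = D₂·(T₂ − T_b).
27.8·(15.8 − T_b) = 11.2·(26.0 − T_b)
T_b = (27.8·15.8 − 11.2·26.0) / (27.8 − 11.2) = 148.04 / 16.6 = 8.918 °C ≈ 8.9 °C.

8.9 °C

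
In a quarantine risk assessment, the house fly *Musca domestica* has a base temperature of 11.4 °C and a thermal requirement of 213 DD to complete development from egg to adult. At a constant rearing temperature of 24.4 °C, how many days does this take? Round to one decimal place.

16.4 days

Daily accumulation = 24.4 − 11.4 = 13.0 DD/day.
Duration = 213 / 13.0 = 16.385 ≈ 16.4 days.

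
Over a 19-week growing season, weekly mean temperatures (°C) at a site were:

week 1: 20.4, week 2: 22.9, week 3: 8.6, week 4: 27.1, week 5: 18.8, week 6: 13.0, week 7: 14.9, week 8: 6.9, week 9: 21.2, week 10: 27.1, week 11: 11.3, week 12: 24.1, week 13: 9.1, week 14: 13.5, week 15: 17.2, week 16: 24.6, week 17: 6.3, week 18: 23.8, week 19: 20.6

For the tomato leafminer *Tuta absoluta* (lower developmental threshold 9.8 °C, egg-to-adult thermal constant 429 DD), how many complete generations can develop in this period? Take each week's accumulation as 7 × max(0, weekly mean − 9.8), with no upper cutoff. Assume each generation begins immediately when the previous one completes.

2 generations

Weekly DD (7 × max(0, T̄ − 9.8)): 74.2, 91.7, 0.0, 121.1, 63.0, 22.4, 35.7, 0.0, 79.8, 121.1, 10.5, 100.1, 0.0, 25.9, 51.8, 103.6, 0.0, 98.0, 75.6.
Season total = 1074.5 DD.
Complete generations = ⌊1074.5 / 429⌋ = 2.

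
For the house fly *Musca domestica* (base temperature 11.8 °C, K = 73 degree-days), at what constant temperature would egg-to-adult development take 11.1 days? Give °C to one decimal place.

Required daily accumulation = 73 / 11.1 = 6.577 DD/day.
T = T_base + 6.577 = 11.8 + 6.577 = 18.377 ≈ 18.4 °C.

18.4 °C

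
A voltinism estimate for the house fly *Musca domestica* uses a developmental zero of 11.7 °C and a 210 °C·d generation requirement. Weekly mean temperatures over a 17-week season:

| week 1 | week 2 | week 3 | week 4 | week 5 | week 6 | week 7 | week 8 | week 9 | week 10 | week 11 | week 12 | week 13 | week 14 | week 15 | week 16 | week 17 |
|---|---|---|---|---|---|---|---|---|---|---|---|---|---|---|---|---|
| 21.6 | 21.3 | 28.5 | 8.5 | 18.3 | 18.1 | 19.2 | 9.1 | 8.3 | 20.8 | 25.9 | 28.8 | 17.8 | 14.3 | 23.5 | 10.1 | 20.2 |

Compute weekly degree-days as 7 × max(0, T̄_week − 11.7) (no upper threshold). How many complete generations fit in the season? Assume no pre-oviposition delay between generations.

Weekly DD (7 × max(0, T̄ − 11.7)): 69.3, 67.2, 117.6, 0.0, 46.2, 44.8, 52.5, 0.0, 0.0, 63.7, 99.4, 119.7, 42.7, 18.2, 82.6, 0.0, 59.5.
Season total = 883.4 DD.
Complete generations = ⌊883.4 / 210⌋ = 4.

4 generations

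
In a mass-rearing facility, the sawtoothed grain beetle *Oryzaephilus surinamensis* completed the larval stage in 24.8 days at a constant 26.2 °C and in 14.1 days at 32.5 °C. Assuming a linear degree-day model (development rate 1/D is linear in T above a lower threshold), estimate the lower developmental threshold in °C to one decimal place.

Equal thermal constants: D₁(T₁ − T_b) = D₂(T₂ − T_b).
24.8·(26.2 − T_b) = 14.1·(32.5 − T_b)
T_b = (24.8·26.2 − 14.1·32.5) / (24.8 − 14.1) = 191.51 / 10.7 = 17.898 °C ≈ 17.9 °C.

17.9 °C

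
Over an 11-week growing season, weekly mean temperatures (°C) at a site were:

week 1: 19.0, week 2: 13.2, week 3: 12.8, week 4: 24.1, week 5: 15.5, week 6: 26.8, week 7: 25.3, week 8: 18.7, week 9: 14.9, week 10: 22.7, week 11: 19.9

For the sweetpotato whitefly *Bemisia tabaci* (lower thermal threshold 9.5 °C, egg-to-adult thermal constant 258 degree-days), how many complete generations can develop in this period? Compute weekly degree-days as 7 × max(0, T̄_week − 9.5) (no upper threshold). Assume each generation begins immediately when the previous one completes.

2 generations

Weekly DD (7 × max(0, T̄ − 9.5)): 66.5, 25.9, 23.1, 102.2, 42.0, 121.1, 110.6, 64.4, 37.8, 92.4, 72.8.
Season total = 758.8 DD.
Complete generations = ⌊758.8 / 258⌋ = 2.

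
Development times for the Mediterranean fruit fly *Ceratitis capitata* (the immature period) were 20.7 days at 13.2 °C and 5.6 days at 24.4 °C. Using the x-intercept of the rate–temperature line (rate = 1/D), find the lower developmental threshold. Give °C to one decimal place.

Linear rate model ⇒ the product D·(T − T_b) is constant across temperatures.
20.7·(13.2 − T_b) = 5.6·(24.4 − T_b)
T_b = (20.7·13.2 − 5.6·24.4) / (20.7 − 5.6) = 136.60 / 15.1 = 9.046 °C ≈ 9.0 °C.

9.0 °C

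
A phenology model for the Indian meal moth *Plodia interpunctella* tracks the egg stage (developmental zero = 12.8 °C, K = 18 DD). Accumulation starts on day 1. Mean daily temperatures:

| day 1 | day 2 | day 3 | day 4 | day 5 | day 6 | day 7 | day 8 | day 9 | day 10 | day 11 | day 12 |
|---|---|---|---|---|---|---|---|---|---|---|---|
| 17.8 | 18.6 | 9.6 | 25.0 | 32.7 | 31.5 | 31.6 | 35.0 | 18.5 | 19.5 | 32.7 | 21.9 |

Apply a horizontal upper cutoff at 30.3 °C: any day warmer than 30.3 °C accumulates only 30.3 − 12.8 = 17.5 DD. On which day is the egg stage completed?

Daily DD above 12.8 °C (capped at 17.5): 5.0, 5.8, 0.0, 12.2, 17.5, 17.5, 17.5, 17.5, 5.7, 6.7, 17.5, 9.1.
Cumulative: 5.0, 10.8, 10.8, 23.0, 40.5, 58.0, 75.5, 93.0, 98.7, 105.4, 122.9, 132.0.
The total first reaches 18 DD on day 4.

day 4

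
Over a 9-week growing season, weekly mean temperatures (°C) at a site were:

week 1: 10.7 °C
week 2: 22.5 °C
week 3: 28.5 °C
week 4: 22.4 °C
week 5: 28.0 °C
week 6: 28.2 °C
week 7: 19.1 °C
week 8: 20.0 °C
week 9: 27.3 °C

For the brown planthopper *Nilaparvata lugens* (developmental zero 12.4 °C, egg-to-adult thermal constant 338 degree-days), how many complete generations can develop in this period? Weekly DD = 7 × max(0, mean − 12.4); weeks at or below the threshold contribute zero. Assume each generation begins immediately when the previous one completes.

2 generations

Weekly DD (7 × max(0, T̄ − 12.4)): 0.0, 70.7, 112.7, 70.0, 109.2, 110.6, 46.9, 53.2, 104.3.
Season total = 677.6 DD.
Complete generations = ⌊677.6 / 338⌋ = 2.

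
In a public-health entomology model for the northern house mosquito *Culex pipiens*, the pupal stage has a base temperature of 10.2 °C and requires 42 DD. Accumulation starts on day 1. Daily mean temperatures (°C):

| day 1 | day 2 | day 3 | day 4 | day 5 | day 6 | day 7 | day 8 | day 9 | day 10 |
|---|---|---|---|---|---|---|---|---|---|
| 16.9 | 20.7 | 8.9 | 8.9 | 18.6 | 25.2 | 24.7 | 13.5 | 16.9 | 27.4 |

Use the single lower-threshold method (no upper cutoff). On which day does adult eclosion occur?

day 7

Daily DD above 10.2 °C: 6.7, 10.5, 0.0, 0.0, 8.4, 15.0, 14.5, 3.3, 6.7, 17.2.
Cumulative: 6.7, 17.2, 17.2, 17.2, 25.6, 40.6, 55.1, 58.4, 65.1, 82.3.
The total first reaches 42 DD on day 7.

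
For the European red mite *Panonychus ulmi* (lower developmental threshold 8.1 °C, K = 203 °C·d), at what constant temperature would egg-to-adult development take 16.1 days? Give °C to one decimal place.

20.7 °C

Required daily accumulation = 203 / 16.1 = 12.609 DD/day.
T = T_base + 12.609 = 8.1 + 12.609 = 20.709 ≈ 20.7 °C.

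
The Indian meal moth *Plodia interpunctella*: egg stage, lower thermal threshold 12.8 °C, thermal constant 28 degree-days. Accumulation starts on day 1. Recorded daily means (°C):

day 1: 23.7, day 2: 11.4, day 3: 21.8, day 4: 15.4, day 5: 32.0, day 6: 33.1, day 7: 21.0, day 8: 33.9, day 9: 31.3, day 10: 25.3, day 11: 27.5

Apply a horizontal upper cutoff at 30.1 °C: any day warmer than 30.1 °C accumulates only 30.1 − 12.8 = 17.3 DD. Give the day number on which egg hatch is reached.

day 5

Daily DD above 12.8 °C (capped at 17.3): 10.9, 0.0, 9.0, 2.6, 17.3, 17.3, 8.2, 17.3, 17.3, 12.5, 14.7.
Cumulative: 10.9, 10.9, 19.9, 22.5, 39.8, 57.1, 65.3, 82.6, 99.9, 112.4, 127.1.
The total first reaches 28 DD on day 5.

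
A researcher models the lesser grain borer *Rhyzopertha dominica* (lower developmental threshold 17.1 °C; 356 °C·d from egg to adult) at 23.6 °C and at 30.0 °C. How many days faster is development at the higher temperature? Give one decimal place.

At 23.6 °C: 356 / (23.6 − 17.1) = 356 / 6.5 = 54.769 d.
At 30.0 °C: 356 / (30.0 − 17.1) = 356 / 12.9 = 27.597 d.
Difference = |54.769 − 27.597| = 27.172 ≈ 27.2 days.

27.2 days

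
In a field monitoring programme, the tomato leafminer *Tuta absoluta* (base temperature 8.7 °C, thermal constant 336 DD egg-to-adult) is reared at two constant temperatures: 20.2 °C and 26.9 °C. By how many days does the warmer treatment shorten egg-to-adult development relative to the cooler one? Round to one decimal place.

At 20.2 °C: 336 / (20.2 − 8.7) = 336 / 11.5 = 29.217 d.
At 26.9 °C: 336 / (26.9 − 8.7) = 336 / 18.2 = 18.462 d.
Difference = |29.217 − 18.462| = 10.756 ≈ 10.8 days.

10.8 days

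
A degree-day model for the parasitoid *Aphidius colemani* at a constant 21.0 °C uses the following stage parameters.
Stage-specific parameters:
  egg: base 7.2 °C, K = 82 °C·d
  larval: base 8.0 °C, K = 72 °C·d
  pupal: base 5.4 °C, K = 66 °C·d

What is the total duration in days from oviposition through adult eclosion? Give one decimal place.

15.7 days

egg: 82 / (21.0 − 7.2) = 82 / 13.8 = 5.942 d.
larval: 72 / (21.0 − 8.0) = 72 / 13.0 = 5.538 d.
pupal: 66 / (21.0 − 5.4) = 66 / 15.6 = 4.231 d.
Sum = 15.711 ≈ 15.7 days.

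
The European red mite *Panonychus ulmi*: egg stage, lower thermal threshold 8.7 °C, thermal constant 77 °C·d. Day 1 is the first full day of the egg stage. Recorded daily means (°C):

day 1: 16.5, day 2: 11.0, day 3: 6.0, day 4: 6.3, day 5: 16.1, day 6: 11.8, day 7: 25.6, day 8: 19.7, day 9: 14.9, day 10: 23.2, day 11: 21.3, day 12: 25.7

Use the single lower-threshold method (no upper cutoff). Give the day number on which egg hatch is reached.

Daily DD above 8.7 °C: 7.8, 2.3, 0.0, 0.0, 7.4, 3.1, 16.9, 11.0, 6.2, 14.5, 12.6, 17.0.
Cumulative: 7.8, 10.1, 10.1, 10.1, 17.5, 20.6, 37.5, 48.5, 54.7, 69.2, 81.8, 98.8.
The total first reaches 77 DD on day 11.

day 11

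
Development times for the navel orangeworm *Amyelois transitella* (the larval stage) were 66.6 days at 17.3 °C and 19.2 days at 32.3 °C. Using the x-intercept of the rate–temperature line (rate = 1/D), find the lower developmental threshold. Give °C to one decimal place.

Equal thermal constants: D₁(T₁ − T_b) = D₂(T₂ − T_b).
66.6·(17.3 − T_b) = 19.2·(32.3 − T_b)
T_b = (66.6·17.3 − 19.2·32.3) / (66.6 − 19.2) = 532.02 / 47.4 = 11.224 °C ≈ 11.2 °C.

11.2 °C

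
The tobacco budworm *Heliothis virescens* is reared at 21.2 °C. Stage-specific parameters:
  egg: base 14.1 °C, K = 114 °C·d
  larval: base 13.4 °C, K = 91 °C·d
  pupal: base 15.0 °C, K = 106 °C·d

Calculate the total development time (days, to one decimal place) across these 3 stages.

egg: 114 / (21.2 − 14.1) = 114 / 7.1 = 16.056 d.
larval: 91 / (21.2 − 13.4) = 91 / 7.8 = 11.667 d.
pupal: 106 / (21.2 − 15.0) = 106 / 6.2 = 17.097 d.
Sum = 44.820 ≈ 44.8 days.

44.8 days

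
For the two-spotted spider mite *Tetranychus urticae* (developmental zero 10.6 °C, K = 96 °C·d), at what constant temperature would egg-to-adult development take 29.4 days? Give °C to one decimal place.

13.9 °C

Required daily accumulation = 96 / 29.4 = 3.265 DD/day.
T = T_base + 3.265 = 10.6 + 3.265 = 13.865 ≈ 13.9 °C.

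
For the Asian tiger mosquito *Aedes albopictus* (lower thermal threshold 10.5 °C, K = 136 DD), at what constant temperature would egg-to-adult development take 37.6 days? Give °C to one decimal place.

14.1 °C

Required daily accumulation = 136 / 37.6 = 3.617 DD/day.
T = T_base + 3.617 = 10.5 + 3.617 = 14.117 ≈ 14.1 °C.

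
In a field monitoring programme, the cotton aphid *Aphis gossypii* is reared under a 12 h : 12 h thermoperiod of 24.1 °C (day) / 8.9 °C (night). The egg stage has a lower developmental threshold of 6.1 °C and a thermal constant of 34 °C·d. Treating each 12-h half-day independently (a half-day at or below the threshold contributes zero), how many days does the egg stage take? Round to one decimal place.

3.3 days

Day half: max(0, 24.1 − 6.1) × 0.5 = 18.0 × 0.5 = 9.00 DD.
Night half: max(0, 8.9 − 6.1) × 0.5 = 2.8 × 0.5 = 1.40 DD.
Per 24 h: 10.40 DD/day.
Duration = 34 / 10.40 = 3.269 ≈ 3.3 days.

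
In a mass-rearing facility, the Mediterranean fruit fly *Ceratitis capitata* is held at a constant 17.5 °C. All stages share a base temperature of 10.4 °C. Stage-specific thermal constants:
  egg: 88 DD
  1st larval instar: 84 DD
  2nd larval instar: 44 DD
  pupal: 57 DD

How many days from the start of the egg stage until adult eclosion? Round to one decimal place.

38.5 days

Daily accumulation at 17.5 °C = 17.5 − 10.4 = 7.1 DD/day.
Total K = 88 + 84 + 44 + 57 = 273 DD.
Total duration = 273 / 7.1 = 38.451 ≈ 38.5 days.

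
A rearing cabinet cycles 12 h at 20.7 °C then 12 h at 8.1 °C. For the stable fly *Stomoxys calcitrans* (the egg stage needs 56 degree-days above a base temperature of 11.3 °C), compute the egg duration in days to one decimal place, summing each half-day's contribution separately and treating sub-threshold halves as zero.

Day half: max(0, 20.7 − 11.3) × 0.5 = 9.4 × 0.5 = 4.70 DD.
Night half: max(0, 8.1 − 11.3) × 0.5 = 0.0 × 0.5 = 0.00 DD.
Per 24 h: 4.70 DD/day.
Duration = 56 / 4.70 = 11.915 ≈ 11.9 days.

11.9 days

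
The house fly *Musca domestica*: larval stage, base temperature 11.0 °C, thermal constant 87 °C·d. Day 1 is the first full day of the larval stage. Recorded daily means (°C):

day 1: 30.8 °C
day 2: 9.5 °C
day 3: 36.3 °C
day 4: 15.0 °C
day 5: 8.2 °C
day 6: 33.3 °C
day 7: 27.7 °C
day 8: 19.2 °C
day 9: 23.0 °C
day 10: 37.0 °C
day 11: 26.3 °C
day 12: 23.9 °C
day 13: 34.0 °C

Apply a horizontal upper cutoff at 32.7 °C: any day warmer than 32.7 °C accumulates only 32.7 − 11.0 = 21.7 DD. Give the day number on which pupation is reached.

day 8

Daily DD above 11.0 °C (capped at 21.7): 19.8, 0.0, 21.7, 4.0, 0.0, 21.7, 16.7, 8.2, 12.0, 21.7, 15.3, 12.9, 21.7.
Cumulative: 19.8, 19.8, 41.5, 45.5, 45.5, 67.2, 83.9, 92.1, 104.1, 125.8, 141.1, 154.0, 175.7.
The total first reaches 87 DD on day 8.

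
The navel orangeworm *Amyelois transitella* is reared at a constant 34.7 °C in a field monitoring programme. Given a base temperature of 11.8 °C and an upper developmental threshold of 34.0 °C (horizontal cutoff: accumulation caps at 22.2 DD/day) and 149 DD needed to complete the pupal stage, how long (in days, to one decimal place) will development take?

6.7 days

Temperature 34.7 °C exceeds the upper threshold, so daily accumulation caps at 34.0 − 11.8 = 22.2 DD/day.
Duration = 149 / 22.2 = 6.712 ≈ 6.7 days.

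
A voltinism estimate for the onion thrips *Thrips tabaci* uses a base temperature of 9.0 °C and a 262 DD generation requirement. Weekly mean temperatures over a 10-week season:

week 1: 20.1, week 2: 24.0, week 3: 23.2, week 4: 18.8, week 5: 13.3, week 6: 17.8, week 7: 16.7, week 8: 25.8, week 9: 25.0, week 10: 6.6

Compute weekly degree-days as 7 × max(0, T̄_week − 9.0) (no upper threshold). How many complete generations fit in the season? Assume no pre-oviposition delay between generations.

2 generations

Weekly DD (7 × max(0, T̄ − 9.0)): 77.7, 105.0, 99.4, 68.6, 30.1, 61.6, 53.9, 117.6, 112.0, 0.0.
Season total = 725.9 DD.
Complete generations = ⌊725.9 / 262⌋ = 2.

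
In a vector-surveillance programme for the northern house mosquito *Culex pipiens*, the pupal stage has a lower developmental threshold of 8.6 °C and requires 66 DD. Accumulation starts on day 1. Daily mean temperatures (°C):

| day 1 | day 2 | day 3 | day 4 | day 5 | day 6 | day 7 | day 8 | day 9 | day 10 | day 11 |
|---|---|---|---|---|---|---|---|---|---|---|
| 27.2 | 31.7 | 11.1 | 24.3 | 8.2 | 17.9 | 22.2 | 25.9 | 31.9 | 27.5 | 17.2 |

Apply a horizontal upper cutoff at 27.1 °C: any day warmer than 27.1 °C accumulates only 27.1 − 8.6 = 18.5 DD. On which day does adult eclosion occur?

Daily DD above 8.6 °C (capped at 18.5): 18.5, 18.5, 2.5, 15.7, 0.0, 9.3, 13.6, 17.3, 18.5, 18.5, 8.6.
Cumulative: 18.5, 37.0, 39.5, 55.2, 55.2, 64.5, 78.1, 95.4, 113.9, 132.4, 141.0.
The total first reaches 66 DD on day 7.

day 7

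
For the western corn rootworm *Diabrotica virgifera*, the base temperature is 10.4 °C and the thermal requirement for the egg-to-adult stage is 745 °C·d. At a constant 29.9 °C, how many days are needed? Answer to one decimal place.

Daily accumulation = 29.9 − 10.4 = 19.5 DD/day.
Duration = 745 / 19.5 = 38.205 ≈ 38.2 days.

38.2 days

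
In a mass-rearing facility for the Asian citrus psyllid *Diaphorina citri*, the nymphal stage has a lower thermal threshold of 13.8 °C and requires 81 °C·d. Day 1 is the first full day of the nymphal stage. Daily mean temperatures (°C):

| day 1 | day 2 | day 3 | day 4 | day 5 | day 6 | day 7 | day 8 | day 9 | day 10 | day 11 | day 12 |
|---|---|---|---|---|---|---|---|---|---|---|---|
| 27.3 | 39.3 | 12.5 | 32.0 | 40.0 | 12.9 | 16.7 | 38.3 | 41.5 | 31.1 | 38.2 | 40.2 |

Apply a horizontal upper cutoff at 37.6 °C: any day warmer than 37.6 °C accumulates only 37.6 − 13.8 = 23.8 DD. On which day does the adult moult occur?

Daily DD above 13.8 °C (capped at 23.8): 13.5, 23.8, 0.0, 18.2, 23.8, 0.0, 2.9, 23.8, 23.8, 17.3, 23.8, 23.8.
Cumulative: 13.5, 37.3, 37.3, 55.5, 79.3, 79.3, 82.2, 106.0, 129.8, 147.1, 170.9, 194.7.
The total first reaches 81 DD on day 7.

day 7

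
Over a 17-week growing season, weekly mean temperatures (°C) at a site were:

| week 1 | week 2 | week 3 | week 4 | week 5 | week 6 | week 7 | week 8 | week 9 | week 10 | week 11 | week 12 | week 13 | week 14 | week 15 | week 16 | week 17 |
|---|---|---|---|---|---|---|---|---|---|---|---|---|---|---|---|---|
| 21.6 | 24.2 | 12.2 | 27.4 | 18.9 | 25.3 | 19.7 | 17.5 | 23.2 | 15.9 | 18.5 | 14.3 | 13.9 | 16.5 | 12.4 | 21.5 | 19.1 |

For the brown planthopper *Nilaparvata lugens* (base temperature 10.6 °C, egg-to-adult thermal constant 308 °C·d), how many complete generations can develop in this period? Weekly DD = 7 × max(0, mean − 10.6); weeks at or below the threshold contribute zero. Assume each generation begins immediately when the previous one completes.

3 generations

Weekly DD (7 × max(0, T̄ − 10.6)): 77.0, 95.2, 11.2, 117.6, 58.1, 102.9, 63.7, 48.3, 88.2, 37.1, 55.3, 25.9, 23.1, 41.3, 12.6, 76.3, 59.5.
Season total = 993.3 DD.
Complete generations = ⌊993.3 / 308⌋ = 3.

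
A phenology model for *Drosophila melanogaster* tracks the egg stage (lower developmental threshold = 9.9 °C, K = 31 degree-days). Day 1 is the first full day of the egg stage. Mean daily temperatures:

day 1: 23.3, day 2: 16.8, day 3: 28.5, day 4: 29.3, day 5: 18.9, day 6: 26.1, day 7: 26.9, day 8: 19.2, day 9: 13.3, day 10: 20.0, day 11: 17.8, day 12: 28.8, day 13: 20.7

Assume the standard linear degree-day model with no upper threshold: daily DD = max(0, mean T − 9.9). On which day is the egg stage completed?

day 3

Daily DD above 9.9 °C: 13.4, 6.9, 18.6, 19.4, 9.0, 16.2, 17.0, 9.3, 3.4, 10.1, 7.9, 18.9, 10.8.
Cumulative: 13.4, 20.3, 38.9, 58.3, 67.3, 83.5, 100.5, 109.8, 113.2, 123.3, 131.2, 150.1, 160.9.
The total first reaches 31 DD on day 3.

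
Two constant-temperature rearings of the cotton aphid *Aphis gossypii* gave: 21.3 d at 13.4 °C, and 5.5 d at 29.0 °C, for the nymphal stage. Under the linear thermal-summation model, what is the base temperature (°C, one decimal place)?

Linear rate model ⇒ the product D·(T − T_b) is constant across temperatures.
21.3·(13.4 − T_b) = 5.5·(29.0 − T_b)
T_b = (21.3·13.4 − 5.5·29.0) / (21.3 − 5.5) = 125.92 / 15.8 = 7.970 °C ≈ 8.0 °C.

8.0 °C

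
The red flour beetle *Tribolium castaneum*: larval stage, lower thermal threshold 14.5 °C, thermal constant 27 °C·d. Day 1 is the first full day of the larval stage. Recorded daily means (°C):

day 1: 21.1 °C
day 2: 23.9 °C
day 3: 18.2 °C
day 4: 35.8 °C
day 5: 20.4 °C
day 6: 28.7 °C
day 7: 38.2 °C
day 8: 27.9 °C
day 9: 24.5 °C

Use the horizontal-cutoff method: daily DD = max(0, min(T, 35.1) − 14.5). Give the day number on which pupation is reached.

Daily DD above 14.5 °C (capped at 20.6): 6.6, 9.4, 3.7, 20.6, 5.9, 14.2, 20.6, 13.4, 10.0.
Cumulative: 6.6, 16.0, 19.7, 40.3, 46.2, 60.4, 81.0, 94.4, 104.4.
The total first reaches 27 DD on day 4.

day 4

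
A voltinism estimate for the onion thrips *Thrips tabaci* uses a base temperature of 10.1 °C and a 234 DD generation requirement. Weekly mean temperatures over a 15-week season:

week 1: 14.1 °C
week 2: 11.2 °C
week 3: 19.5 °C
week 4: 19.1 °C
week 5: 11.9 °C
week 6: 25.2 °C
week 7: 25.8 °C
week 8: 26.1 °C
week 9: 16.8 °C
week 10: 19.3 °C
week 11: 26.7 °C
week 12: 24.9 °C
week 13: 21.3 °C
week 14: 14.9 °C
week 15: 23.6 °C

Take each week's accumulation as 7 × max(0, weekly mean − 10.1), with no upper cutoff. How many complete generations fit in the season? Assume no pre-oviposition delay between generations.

Weekly DD (7 × max(0, T̄ − 10.1)): 28.0, 7.7, 65.8, 63.0, 12.6, 105.7, 109.9, 112.0, 46.9, 64.4, 116.2, 103.6, 78.4, 33.6, 94.5.
Season total = 1042.3 DD.
Complete generations = ⌊1042.3 / 234⌋ = 4.

4 generations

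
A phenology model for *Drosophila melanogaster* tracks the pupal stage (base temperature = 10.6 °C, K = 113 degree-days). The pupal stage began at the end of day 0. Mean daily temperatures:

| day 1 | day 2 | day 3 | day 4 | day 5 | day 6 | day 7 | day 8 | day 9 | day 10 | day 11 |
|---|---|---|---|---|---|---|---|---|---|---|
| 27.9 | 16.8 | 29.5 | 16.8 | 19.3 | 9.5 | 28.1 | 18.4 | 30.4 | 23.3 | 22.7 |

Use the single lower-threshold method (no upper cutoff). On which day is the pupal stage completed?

Daily DD above 10.6 °C: 17.3, 6.2, 18.9, 6.2, 8.7, 0.0, 17.5, 7.8, 19.8, 12.7, 12.1.
Cumulative: 17.3, 23.5, 42.4, 48.6, 57.3, 57.3, 74.8, 82.6, 102.4, 115.1, 127.2.
The total first reaches 113 DD on day 10.

day 10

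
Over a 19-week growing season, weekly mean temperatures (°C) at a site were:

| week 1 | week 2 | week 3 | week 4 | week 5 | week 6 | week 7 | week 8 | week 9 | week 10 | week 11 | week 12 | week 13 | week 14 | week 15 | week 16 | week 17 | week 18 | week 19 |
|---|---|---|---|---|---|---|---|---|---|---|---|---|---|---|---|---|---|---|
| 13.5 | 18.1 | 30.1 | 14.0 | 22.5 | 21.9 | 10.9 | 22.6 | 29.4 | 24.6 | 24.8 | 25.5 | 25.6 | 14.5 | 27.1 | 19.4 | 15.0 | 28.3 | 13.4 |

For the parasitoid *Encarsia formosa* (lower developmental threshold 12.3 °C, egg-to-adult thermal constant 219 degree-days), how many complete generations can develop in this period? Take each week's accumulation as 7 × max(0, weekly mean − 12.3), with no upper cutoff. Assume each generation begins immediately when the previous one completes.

Weekly DD (7 × max(0, T̄ − 12.3)): 8.4, 40.6, 124.6, 11.9, 71.4, 67.2, 0.0, 72.1, 119.7, 86.1, 87.5, 92.4, 93.1, 15.4, 103.6, 49.7, 18.9, 112.0, 7.7.
Season total = 1182.3 DD.
Complete generations = ⌊1182.3 / 219⌋ = 5.

5 generations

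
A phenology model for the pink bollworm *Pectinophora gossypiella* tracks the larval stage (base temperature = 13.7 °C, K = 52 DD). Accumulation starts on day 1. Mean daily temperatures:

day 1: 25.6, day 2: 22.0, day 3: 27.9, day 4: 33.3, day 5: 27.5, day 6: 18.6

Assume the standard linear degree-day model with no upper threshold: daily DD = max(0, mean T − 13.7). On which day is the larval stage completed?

day 4

Daily DD above 13.7 °C: 11.9, 8.3, 14.2, 19.6, 13.8, 4.9.
Cumulative: 11.9, 20.2, 34.4, 54.0, 67.8, 72.7.
The total first reaches 52 DD on day 4.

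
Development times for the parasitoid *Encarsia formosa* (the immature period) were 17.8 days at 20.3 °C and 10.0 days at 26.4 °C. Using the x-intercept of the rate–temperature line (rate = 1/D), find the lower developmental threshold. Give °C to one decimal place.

12.5 °C

Linear rate model ⇒ the product D·(T − T_b) is constant across temperatures.
17.8·(20.3 − T_b) = 10.0·(26.4 − T_b)
T_b = (17.8·20.3 − 10.0·26.4) / (17.8 − 10.0) = 97.34 / 7.8 = 12.479 °C ≈ 12.5 °C.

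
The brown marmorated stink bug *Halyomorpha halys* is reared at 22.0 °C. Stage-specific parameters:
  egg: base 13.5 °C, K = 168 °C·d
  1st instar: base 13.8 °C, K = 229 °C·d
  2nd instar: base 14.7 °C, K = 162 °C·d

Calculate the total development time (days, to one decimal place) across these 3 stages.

69.9 days

egg: 168 / (22.0 − 13.5) = 168 / 8.5 = 19.765 d.
1st instar: 229 / (22.0 − 13.8) = 229 / 8.2 = 27.927 d.
2nd instar: 162 / (22.0 − 14.7) = 162 / 7.3 = 22.192 d.
Sum = 69.883 ≈ 69.9 days.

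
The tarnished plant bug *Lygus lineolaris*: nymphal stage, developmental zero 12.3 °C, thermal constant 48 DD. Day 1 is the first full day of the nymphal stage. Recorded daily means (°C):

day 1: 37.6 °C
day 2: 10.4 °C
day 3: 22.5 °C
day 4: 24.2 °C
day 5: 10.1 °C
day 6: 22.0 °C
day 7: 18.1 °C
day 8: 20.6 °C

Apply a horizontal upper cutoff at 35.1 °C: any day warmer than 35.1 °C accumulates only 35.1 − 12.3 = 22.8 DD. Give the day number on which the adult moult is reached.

day 6

Daily DD above 12.3 °C (capped at 22.8): 22.8, 0.0, 10.2, 11.9, 0.0, 9.7, 5.8, 8.3.
Cumulative: 22.8, 22.8, 33.0, 44.9, 44.9, 54.6, 60.4, 68.7.
The total first reaches 48 DD on day 6.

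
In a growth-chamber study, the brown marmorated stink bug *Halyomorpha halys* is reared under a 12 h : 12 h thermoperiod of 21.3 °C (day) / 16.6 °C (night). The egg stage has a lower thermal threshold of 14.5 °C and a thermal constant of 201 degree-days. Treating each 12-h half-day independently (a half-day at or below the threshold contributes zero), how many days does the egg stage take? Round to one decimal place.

45.2 days

Day half: max(0, 21.3 − 14.5) × 0.5 = 6.8 × 0.5 = 3.40 DD.
Night half: max(0, 16.6 − 14.5) × 0.5 = 2.1 × 0.5 = 1.05 DD.
Per 24 h: 4.45 DD/day.
Duration = 201 / 4.45 = 45.169 ≈ 45.2 days.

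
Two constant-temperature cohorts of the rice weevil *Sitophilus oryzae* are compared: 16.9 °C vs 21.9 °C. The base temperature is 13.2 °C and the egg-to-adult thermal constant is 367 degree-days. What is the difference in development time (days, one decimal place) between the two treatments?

At 16.9 °C: 367 / (16.9 − 13.2) = 367 / 3.7 = 99.189 d.
At 21.9 °C: 367 / (21.9 − 13.2) = 367 / 8.7 = 42.184 d.
Difference = |99.189 − 42.184| = 57.005 ≈ 57.0 days.

57.0 days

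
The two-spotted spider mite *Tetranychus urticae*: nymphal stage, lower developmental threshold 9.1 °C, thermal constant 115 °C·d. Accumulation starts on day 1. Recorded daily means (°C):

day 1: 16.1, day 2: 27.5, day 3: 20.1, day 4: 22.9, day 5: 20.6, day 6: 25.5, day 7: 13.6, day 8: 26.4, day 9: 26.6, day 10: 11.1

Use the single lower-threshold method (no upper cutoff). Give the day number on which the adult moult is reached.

Daily DD above 9.1 °C: 7.0, 18.4, 11.0, 13.8, 11.5, 16.4, 4.5, 17.3, 17.5, 2.0.
Cumulative: 7.0, 25.4, 36.4, 50.2, 61.7, 78.1, 82.6, 99.9, 117.4, 119.4.
The total first reaches 115 DD on day 9.

day 9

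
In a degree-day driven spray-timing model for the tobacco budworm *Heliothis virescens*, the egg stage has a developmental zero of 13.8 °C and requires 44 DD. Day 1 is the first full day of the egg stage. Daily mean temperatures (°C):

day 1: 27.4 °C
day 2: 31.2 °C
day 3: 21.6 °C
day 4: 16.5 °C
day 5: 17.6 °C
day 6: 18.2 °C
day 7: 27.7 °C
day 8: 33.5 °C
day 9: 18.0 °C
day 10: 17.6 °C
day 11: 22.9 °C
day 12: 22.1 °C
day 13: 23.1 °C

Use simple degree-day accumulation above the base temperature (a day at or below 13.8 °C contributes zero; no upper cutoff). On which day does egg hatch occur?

Daily DD above 13.8 °C: 13.6, 17.4, 7.8, 2.7, 3.8, 4.4, 13.9, 19.7, 4.2, 3.8, 9.1, 8.3, 9.3.
Cumulative: 13.6, 31.0, 38.8, 41.5, 45.3, 49.7, 63.6, 83.3, 87.5, 91.3, 100.4, 108.7, 118.0.
The total first reaches 44 DD on day 5.

day 5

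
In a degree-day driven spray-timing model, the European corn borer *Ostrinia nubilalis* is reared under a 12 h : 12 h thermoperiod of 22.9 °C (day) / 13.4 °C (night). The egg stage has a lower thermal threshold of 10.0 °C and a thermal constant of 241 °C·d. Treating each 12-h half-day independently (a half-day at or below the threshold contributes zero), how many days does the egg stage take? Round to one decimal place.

29.6 days

Day half: max(0, 22.9 − 10.0) × 0.5 = 12.9 × 0.5 = 6.45 DD.
Night half: max(0, 13.4 − 10.0) × 0.5 = 3.4 × 0.5 = 1.70 DD.
Per 24 h: 8.15 DD/day.
Duration = 241 / 8.15 = 29.571 ≈ 29.6 days.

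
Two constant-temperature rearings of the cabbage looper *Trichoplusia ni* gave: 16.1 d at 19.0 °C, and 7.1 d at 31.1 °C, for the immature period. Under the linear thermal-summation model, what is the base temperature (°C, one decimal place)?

Linear rate model ⇒ the product D·(T − T_b) is constant across temperatures.
16.1·(19.0 − T_b) = 7.1·(31.1 − T_b)
T_b = (16.1·19.0 − 7.1·31.1) / (16.1 − 7.1) = 85.09 / 9.0 = 9.454 °C ≈ 9.5 °C.

9.5 °C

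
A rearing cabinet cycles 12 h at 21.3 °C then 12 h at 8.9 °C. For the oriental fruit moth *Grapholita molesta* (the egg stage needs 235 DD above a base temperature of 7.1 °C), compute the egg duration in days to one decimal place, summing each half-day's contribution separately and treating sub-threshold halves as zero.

29.4 days

Day half: max(0, 21.3 − 7.1) × 0.5 = 14.2 × 0.5 = 7.10 DD.
Night half: max(0, 8.9 − 7.1) × 0.5 = 1.8 × 0.5 = 0.90 DD.
Per 24 h: 8.00 DD/day.
Duration = 235 / 8.00 = 29.375 ≈ 29.4 days.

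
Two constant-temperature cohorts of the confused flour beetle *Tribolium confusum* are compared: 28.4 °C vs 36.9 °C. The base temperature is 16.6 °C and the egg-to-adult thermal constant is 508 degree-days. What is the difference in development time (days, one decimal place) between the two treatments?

At 28.4 °C: 508 / (28.4 − 16.6) = 508 / 11.8 = 43.051 d.
At 36.9 °C: 508 / (36.9 − 16.6) = 508 / 20.3 = 25.025 d.
Difference = |43.051 − 25.025| = 18.026 ≈ 18.0 days.

18.0 days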